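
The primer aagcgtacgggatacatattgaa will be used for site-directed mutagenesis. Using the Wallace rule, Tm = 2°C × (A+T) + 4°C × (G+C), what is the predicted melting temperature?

64°C

C=3, G=6, A=9, T=5
So N_AT = 14 and N_GC = 9.
Tm = 2(14) + 4(9) = 28 + 36 = 64°C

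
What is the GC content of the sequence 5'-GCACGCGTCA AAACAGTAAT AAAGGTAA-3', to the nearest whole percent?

C=5, G=6, A=13, T=4
G+C = 6 + 5 = 11 out of 28 bases
%GC = 11/28 × 100 = 39.29% ≈ 39%

39%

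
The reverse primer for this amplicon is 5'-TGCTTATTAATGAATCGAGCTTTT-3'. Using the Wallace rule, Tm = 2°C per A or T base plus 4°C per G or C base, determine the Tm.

Base counts: T=11, G=4, A=6, C=3
So N_AT = 17 and N_GC = 7.
Tm = 4·7 + 2·17 = 28 + 34 = 62°C

62°C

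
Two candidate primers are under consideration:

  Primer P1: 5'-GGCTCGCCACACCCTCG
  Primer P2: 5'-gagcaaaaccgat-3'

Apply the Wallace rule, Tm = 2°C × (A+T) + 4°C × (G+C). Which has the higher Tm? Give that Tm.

Primer P1: A+T=4, G+C=13 → Tm = 2(4)+4(13) = 60°C
Primer P2: A+T=7, G+C=6 → Tm = 2(7)+4(6) = 38°C
60°C vs 38°C → primer P1 is higher.

Primer P1, 60°C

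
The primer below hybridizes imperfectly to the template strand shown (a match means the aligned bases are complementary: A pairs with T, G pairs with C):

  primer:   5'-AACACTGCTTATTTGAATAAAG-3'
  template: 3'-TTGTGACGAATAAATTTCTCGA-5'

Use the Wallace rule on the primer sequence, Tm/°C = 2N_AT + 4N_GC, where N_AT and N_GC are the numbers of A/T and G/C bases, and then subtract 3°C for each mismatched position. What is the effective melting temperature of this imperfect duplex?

41°C

Primer base counts: A=9, T=7, G=3, C=3 → A+T=16, G+C=6
Perfect-match Tm = 2(16) + 4(6) = 32 + 24 = 56°C
Mismatches (positions where the bases are not complementary): 5 (at positions 15, 18, 20, 21, 22)
Effective Tm = 56 − 5×3 = 56 − 15 = 41°C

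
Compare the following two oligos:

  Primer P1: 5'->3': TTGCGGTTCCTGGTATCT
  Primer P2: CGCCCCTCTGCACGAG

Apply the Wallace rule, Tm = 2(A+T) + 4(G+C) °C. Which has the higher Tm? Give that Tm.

Primer P2, 56°C

Primer P1: A+T=9, G+C=9 → Tm = 2(9)+4(9) = 54°C
Primer P2: A+T=4, G+C=12 → Tm = 2(4)+4(12) = 56°C
54°C vs 56°C → primer P2 is higher.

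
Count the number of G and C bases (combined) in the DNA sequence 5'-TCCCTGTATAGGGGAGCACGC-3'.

13

G=7, T=4, A=4, C=6
G+C = 7 + 6 = 13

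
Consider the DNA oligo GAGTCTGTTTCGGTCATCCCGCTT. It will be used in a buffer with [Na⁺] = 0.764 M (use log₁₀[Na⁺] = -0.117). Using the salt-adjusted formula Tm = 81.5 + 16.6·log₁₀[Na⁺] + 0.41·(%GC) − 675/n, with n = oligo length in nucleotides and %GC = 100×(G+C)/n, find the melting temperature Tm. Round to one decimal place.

Length n = 24. Scanning the sequence gives A=2, C=7, G=6, T=9.
G+C = 13, so %GC = 13/24 × 100 = 54.167%
Salt term: 16.6 × (-0.117) = -1.942
GC term: 0.41 × 54.167 = 22.208; length term: −675/24 = −28.125
Tm = 81.5 + (-1.942) + 22.208 − 28.125 = 73.641 → 73.6°C

73.6°C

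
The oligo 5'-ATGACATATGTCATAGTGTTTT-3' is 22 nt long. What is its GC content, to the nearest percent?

27%

Counting bases: A=6, C=2, T=10, G=4
G+C = 4 + 2 = 6 out of 22 bases
%GC = 6/22 × 100 = 27.27% ≈ 27%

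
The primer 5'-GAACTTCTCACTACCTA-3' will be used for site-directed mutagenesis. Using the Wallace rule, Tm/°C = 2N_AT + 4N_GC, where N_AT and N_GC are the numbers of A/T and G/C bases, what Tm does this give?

Counting bases: A=5, T=5, G=1, C=6
AT pairs contribute 10, GC pairs contribute 7.
Tm = 2(10) + 4(7) = 20 + 28 = 48°C

48°C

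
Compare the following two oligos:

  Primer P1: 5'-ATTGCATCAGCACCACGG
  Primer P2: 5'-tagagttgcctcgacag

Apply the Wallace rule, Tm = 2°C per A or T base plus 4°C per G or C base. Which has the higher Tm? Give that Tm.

Primer P1, 56°C

Primer P1: A+T=8, G+C=10 → Tm = 2(8)+4(10) = 56°C
Primer P2: A+T=8, G+C=9 → Tm = 2(8)+4(9) = 52°C
56°C vs 52°C → primer P1 is higher.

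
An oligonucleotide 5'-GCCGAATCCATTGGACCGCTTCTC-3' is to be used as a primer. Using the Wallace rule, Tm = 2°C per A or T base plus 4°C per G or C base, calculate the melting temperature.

76°C

C=9, T=6, G=5, A=4
So N_AT = 10 and N_GC = 14.
Tm = 2(10) + 4(14) = 20 + 56 = 76°C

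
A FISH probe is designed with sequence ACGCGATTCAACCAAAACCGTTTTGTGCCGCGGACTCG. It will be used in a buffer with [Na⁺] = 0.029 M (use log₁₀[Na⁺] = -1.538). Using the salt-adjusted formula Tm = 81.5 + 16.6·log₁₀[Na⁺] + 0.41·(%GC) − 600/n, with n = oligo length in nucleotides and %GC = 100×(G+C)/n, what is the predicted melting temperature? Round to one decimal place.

62.8°C

Length n = 38. Counting bases: A=9, G=9, C=12, T=8
G+C = 21, so %GC = 21/38 × 100 = 55.263%
Salt term: 16.6 × (-1.538) = -25.531
GC term: 0.41 × 55.263 = 22.658; length term: −600/38 = −15.789
Tm = 81.5 + (-25.531) + 22.658 − 15.789 = 62.838 → 62.8°C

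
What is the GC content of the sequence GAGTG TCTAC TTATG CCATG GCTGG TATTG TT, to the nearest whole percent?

Base counts: C=5, A=5, T=13, G=9
G+C = 9 + 5 = 14 out of 32 bases
%GC = 14/32 × 100 = 43.75% ≈ 44%

44%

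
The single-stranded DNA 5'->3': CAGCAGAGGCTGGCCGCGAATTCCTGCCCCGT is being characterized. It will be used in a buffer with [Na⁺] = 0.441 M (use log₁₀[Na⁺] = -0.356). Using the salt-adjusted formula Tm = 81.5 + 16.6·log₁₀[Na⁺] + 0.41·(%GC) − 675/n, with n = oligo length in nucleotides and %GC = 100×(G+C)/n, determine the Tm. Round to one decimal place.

82.7°C

Length n = 32. Scanning the sequence gives T=5, C=12, G=10, A=5.
G+C = 22, so %GC = 22/32 × 100 = 68.75%
Salt term: 16.6 × (-0.356) = -5.91
GC term: 0.41 × 68.75 = 28.188; length term: −675/32 = −21.094
Tm = 81.5 + (-5.91) + 28.188 − 21.094 = 82.684 → 82.7°C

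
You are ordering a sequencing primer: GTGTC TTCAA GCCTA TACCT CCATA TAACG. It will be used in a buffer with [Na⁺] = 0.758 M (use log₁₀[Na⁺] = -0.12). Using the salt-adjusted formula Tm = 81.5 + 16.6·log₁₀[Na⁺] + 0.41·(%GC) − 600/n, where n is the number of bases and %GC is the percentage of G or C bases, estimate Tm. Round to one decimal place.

77.3°C

Length n = 30. Base counts: A=8, T=9, G=4, C=9
G+C = 13, so %GC = 13/30 × 100 = 43.333%
Salt term: 16.6 × (-0.12) = -1.992
GC term: 0.41 × 43.333 = 17.767; length term: −600/30 = −20
Tm = 81.5 + (-1.992) + 17.767 − 20 = 77.275 → 77.3°C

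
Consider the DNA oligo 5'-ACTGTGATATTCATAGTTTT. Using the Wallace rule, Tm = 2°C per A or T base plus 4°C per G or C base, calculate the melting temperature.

G=3, A=5, C=2, T=10
A+T = 15, G+C = 5
Tm = 2×15 + 4×5 = 50°C

50°C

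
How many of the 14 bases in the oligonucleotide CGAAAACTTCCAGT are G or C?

6

Base counts: A=5, T=3, G=2, C=4
Total G or C: 2 + 4 = 6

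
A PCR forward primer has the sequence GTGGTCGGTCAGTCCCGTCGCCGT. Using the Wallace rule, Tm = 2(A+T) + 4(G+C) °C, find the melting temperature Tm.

82°C

Counting bases: C=8, G=9, T=6, A=1
A+T = 7, G+C = 17
Tm = 2×7 + 4×17 = 82°C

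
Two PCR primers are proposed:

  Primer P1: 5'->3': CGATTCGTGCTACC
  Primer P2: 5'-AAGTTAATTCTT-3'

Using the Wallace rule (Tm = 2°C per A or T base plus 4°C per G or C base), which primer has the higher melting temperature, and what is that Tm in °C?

Primer P1, 44°C

Primer P1: A+T=6, G+C=8 → Tm = 2(6)+4(8) = 44°C
Primer P2: A+T=10, G+C=2 → Tm = 2(10)+4(2) = 28°C
44°C vs 28°C → primer P1 is higher.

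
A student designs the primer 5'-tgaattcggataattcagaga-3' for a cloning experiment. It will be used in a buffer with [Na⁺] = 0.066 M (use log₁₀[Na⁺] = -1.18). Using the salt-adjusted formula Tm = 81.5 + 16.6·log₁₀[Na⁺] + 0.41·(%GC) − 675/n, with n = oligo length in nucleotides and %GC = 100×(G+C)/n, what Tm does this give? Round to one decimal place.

Length n = 21. Base counts: A=8, C=2, G=5, T=6
G+C = 7, so %GC = 7/21 × 100 = 33.333%
Salt term: 16.6 × (-1.18) = -19.588
GC term: 0.41 × 33.333 = 13.667; length term: −675/21 = −32.143
Tm = 81.5 + (-19.588) + 13.667 − 32.143 = 43.436 → 43.4°C

43.4°C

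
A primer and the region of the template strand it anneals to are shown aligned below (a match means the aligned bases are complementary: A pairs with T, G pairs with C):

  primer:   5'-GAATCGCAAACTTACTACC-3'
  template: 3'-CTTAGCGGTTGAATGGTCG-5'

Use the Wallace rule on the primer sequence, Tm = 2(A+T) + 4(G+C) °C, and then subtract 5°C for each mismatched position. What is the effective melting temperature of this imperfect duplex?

Primer base counts: A=7, T=4, G=2, C=6 → A+T=11, G+C=8
Perfect-match Tm = 2(11) + 4(8) = 22 + 32 = 54°C
Mismatches (positions where the bases are not complementary): 3 (at positions 8, 16, 18)
Effective Tm = 54 − 3×5 = 54 − 15 = 39°C

39°C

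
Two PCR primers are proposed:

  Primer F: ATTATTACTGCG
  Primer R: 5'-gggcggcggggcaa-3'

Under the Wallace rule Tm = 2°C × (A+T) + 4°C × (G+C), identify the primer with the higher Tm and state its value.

Primer R, 52°C

Primer F: A+T=8, G+C=4 → Tm = 2(8)+4(4) = 32°C
Primer R: A+T=2, G+C=12 → Tm = 2(2)+4(12) = 52°C
32°C vs 52°C → primer R is higher.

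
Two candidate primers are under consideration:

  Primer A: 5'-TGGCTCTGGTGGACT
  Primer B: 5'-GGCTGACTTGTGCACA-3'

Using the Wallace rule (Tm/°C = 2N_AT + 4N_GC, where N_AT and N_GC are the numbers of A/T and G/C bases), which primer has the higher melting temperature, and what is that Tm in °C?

Primer A: A+T=6, G+C=9 → Tm = 2(6)+4(9) = 48°C
Primer B: A+T=7, G+C=9 → Tm = 2(7)+4(9) = 50°C
48°C vs 50°C → primer B is higher.

Primer B, 50°C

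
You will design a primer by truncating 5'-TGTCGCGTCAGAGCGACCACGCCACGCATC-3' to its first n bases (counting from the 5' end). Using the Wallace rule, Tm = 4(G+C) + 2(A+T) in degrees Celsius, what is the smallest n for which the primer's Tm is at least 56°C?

n = 17

First 16 bases: TGTCGCGTCAGAGCGA → Tm = 52°C (< 56°C)
First 17 bases: TGTCGCGTCAGAGCGAC → Tm = 56°C (≥ 56°C)
Since every base adds ≥2°C, Tm only increases with n, so the threshold is first crossed at n = 17.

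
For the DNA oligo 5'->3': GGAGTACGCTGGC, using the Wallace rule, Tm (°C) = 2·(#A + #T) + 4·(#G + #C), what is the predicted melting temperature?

A=2, T=2, G=6, C=3
A+T = 4, G+C = 9
Tm = 2(4) + 4(9) = 8 + 36 = 44°C

44°C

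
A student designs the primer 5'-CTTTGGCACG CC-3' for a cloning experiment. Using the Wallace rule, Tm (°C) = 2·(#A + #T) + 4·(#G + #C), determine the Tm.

40°C

Counting bases: T=3, C=5, G=3, A=1
AT pairs contribute 4, GC pairs contribute 8.
Tm = 2×4 + 4×8 = 40°C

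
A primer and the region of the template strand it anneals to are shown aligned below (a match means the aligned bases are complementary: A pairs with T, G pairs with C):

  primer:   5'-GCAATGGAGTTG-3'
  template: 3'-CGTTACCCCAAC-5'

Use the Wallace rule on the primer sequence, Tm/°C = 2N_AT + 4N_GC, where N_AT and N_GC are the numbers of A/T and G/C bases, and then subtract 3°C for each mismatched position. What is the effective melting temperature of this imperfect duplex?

Primer base counts: A=3, T=3, G=5, C=1 → A+T=6, G+C=6
Perfect-match Tm = 2(6) + 4(6) = 12 + 24 = 36°C
Mismatches (positions where the bases are not complementary): 1 (at position 8)
Effective Tm = 36 − 1×3 = 36 − 3 = 33°C

33°C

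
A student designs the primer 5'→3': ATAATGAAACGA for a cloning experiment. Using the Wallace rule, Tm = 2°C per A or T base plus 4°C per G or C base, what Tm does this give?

30°C

T=2, G=2, C=1, A=7
A+T = 9, G+C = 3
Tm = 2(9) + 4(3) = 18 + 12 = 30°C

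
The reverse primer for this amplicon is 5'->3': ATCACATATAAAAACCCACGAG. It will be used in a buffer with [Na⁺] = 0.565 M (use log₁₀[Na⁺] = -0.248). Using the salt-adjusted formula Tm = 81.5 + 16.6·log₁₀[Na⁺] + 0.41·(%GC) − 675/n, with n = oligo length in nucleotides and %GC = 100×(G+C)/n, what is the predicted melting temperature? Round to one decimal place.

61.6°C

Length n = 22. Scanning the sequence gives G=2, T=3, A=11, C=6.
G+C = 8, so %GC = 8/22 × 100 = 36.364%
Salt term: 16.6 × (-0.248) = -4.117
GC term: 0.41 × 36.364 = 14.909; length term: −675/22 = −30.682
Tm = 81.5 + (-4.117) + 14.909 − 30.682 = 61.61 → 61.6°C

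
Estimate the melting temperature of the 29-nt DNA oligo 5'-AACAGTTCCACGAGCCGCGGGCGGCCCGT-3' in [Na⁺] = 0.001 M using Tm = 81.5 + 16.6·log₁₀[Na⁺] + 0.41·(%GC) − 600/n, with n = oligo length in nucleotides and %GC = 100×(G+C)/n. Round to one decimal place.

40.7°C

Length n = 29. Counting bases: A=5, C=11, T=3, G=10
G+C = 21, so %GC = 21/29 × 100 = 72.414%
Salt term: 16.6 × (-3) = -49.8
GC term: 0.41 × 72.414 = 29.69; length term: −600/29 = −20.69
Tm = 81.5 + (-49.8) + 29.69 − 20.69 = 40.7 → 40.7°C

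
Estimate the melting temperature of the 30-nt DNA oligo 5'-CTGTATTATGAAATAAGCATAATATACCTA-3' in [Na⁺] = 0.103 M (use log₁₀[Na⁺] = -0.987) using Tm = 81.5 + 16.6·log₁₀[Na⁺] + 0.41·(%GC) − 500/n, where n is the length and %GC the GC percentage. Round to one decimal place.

Length n = 30. T=10, C=4, A=13, G=3
G+C = 7, so %GC = 7/30 × 100 = 23.333%
Salt term: 16.6 × (-0.987) = -16.384
GC term: 0.41 × 23.333 = 9.567; length term: −500/30 = −16.667
Tm = 81.5 + (-16.384) + 9.567 − 16.667 = 58.016 → 58.0°C

58.0°C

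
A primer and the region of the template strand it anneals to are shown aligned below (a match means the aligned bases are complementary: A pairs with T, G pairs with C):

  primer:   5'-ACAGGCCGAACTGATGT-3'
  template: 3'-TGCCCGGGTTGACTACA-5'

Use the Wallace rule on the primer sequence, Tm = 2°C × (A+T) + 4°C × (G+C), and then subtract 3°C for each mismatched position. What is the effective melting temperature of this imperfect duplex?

46°C

Primer base counts: A=5, T=3, G=5, C=4 → A+T=8, G+C=9
Perfect-match Tm = 2(8) + 4(9) = 16 + 36 = 52°C
Mismatches (positions where the bases are not complementary): 2 (at positions 3, 8)
Effective Tm = 52 − 2×3 = 52 − 6 = 46°C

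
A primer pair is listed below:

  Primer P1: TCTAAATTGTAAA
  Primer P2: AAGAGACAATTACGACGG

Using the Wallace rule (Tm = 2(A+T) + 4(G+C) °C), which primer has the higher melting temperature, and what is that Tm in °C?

Primer P1: A+T=11, G+C=2 → Tm = 2(11)+4(2) = 30°C
Primer P2: A+T=10, G+C=8 → Tm = 2(10)+4(8) = 52°C
30°C vs 52°C → primer P2 is higher.

Primer P2, 52°C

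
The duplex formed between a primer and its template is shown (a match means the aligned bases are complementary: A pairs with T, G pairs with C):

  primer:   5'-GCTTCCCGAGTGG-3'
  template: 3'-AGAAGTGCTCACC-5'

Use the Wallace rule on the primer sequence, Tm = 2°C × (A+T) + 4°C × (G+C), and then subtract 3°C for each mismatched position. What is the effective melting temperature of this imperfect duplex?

Primer base counts: A=1, T=3, G=5, C=4 → A+T=4, G+C=9
Perfect-match Tm = 2(4) + 4(9) = 8 + 36 = 44°C
Mismatches (positions where the bases are not complementary): 2 (at positions 1, 6)
Effective Tm = 44 − 2×3 = 44 − 6 = 38°C

38°C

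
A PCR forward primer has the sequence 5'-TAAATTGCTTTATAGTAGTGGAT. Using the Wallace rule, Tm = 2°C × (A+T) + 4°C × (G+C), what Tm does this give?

Base counts: T=10, C=1, A=7, G=5
AT pairs contribute 17, GC pairs contribute 6.
Tm = 2(17) + 4(6) = 34 + 24 = 58°C

58°C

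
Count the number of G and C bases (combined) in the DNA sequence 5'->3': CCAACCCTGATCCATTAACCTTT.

10

Counting bases: C=9, A=6, T=7, G=1
Total G or C: 1 + 9 = 10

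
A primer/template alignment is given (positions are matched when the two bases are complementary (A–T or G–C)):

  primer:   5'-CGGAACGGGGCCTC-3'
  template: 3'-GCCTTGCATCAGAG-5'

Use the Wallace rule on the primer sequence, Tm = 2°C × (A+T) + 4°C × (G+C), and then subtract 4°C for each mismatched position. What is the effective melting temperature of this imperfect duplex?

Primer base counts: A=2, T=1, G=6, C=5 → A+T=3, G+C=11
Perfect-match Tm = 2(3) + 4(11) = 6 + 44 = 50°C
Mismatches (positions where the bases are not complementary): 3 (at positions 8, 9, 11)
Effective Tm = 50 − 3×4 = 50 − 12 = 38°C

38°C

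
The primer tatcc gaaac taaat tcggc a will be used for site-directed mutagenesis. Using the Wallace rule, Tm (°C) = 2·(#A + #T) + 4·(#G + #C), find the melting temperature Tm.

Scanning the sequence gives T=5, A=8, C=5, G=3.
A+T = 13, G+C = 8
Tm = 2×13 + 4×8 = 58°C

58°C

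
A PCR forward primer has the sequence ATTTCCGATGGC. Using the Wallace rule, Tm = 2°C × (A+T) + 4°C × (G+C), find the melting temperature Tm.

T=4, C=3, A=2, G=3
A+T = 6, G+C = 6
Tm = 2(6) + 4(6) = 12 + 24 = 36°C

36°C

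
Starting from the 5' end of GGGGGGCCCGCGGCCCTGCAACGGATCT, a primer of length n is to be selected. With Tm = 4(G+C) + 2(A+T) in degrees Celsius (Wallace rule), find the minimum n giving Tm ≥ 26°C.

First 6 bases: GGGGGG → Tm = 24°C (< 26°C)
First 7 bases: GGGGGGC → Tm = 28°C (≥ 26°C)
Each additional base adds 2°C (A/T) or 4°C (G/C), so Tm is non-decreasing in n; n = 7 is the first length to reach 26°C.

n = 7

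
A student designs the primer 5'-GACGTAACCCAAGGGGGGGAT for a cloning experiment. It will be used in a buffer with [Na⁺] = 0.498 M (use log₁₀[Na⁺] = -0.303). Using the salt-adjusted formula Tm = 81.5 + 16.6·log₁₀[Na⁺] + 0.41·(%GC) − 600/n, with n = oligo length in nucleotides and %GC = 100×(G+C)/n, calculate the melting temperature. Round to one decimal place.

73.3°C

Length n = 21. Base counts: A=6, T=2, C=4, G=9
G+C = 13, so %GC = 13/21 × 100 = 61.905%
Salt term: 16.6 × (-0.303) = -5.03
GC term: 0.41 × 61.905 = 25.381; length term: −600/21 = −28.571
Tm = 81.5 + (-5.03) + 25.381 − 28.571 = 73.28 → 73.3°C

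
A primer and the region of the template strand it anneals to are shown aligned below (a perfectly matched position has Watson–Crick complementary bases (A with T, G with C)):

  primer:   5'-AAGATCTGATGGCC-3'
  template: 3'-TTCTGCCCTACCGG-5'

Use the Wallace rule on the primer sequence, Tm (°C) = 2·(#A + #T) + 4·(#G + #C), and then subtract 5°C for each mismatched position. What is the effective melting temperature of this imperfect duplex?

Primer base counts: A=4, T=3, G=4, C=3 → A+T=7, G+C=7
Perfect-match Tm = 2(7) + 4(7) = 14 + 28 = 42°C
Mismatches (positions where the bases are not complementary): 3 (at positions 5, 6, 7)
Effective Tm = 42 − 3×5 = 42 − 15 = 27°C

27°C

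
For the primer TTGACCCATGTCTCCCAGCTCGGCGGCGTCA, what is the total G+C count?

20

Counting bases: C=12, A=4, T=7, G=8
G+C = 8 + 12 = 20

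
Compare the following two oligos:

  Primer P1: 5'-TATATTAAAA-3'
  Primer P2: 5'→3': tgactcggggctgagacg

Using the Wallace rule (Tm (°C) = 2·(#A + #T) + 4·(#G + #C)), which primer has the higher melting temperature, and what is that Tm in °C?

Primer P1: A+T=10, G+C=0 → Tm = 2(10)+4(0) = 20°C
Primer P2: A+T=6, G+C=12 → Tm = 2(6)+4(12) = 60°C
20°C vs 60°C → primer P2 is higher.

Primer P2, 60°C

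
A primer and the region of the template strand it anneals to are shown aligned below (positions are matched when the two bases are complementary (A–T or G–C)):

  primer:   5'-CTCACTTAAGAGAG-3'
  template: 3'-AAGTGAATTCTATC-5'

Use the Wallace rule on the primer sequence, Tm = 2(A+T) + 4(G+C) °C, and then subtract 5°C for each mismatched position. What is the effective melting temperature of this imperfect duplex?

30°C

Primer base counts: A=5, T=3, G=3, C=3 → A+T=8, G+C=6
Perfect-match Tm = 2(8) + 4(6) = 16 + 24 = 40°C
Mismatches (positions where the bases are not complementary): 2 (at positions 1, 12)
Effective Tm = 40 − 2×5 = 40 − 10 = 30°C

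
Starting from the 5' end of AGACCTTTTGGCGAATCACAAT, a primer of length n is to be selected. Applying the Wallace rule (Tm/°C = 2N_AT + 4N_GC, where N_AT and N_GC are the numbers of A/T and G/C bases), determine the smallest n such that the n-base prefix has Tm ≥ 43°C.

First 14 bases: AGACCTTTTGGCGA → Tm = 42°C (< 43°C)
First 15 bases: AGACCTTTTGGCGAA → Tm = 44°C (≥ 43°C)
Since every base adds ≥2°C, Tm only increases with n, so the threshold is first crossed at n = 15.

n = 15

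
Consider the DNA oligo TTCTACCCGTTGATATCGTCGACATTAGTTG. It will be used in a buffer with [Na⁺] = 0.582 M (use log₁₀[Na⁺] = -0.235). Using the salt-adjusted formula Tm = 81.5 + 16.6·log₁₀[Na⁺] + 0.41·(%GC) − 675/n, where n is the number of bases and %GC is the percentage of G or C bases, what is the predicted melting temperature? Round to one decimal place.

73.0°C

Length n = 31. Scanning the sequence gives G=6, A=6, T=12, C=7.
G+C = 13, so %GC = 13/31 × 100 = 41.935%
Salt term: 16.6 × (-0.235) = -3.901
GC term: 0.41 × 41.935 = 17.193; length term: −675/31 = −21.774
Tm = 81.5 + (-3.901) + 17.193 − 21.774 = 73.018 → 73.0°C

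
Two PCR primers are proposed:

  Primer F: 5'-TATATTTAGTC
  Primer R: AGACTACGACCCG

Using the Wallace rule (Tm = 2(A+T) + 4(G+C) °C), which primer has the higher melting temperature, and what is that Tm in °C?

Primer R, 42°C

Primer F: A+T=9, G+C=2 → Tm = 2(9)+4(2) = 26°C
Primer R: A+T=5, G+C=8 → Tm = 2(5)+4(8) = 42°C
26°C vs 42°C → primer R is higher.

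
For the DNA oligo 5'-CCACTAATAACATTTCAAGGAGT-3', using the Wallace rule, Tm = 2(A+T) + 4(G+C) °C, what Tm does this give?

A=9, T=6, C=5, G=3
So N_AT = 15 and N_GC = 8.
Tm = 2(15) + 4(8) = 30 + 32 = 62°C

62°C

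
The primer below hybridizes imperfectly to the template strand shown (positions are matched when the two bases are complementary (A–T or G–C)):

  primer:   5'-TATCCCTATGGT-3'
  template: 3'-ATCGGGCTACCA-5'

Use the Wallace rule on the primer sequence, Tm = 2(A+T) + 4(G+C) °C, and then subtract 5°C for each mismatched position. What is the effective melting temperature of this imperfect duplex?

Primer base counts: A=2, T=5, G=2, C=3 → A+T=7, G+C=5
Perfect-match Tm = 2(7) + 4(5) = 14 + 20 = 34°C
Mismatches (positions where the bases are not complementary): 2 (at positions 3, 7)
Effective Tm = 34 − 2×5 = 34 − 10 = 24°C

24°C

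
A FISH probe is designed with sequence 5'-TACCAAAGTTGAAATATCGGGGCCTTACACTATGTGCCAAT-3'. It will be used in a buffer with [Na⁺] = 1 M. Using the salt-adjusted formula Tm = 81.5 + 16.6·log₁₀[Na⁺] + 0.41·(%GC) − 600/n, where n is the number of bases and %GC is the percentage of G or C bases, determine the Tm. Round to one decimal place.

83.9°C

Length n = 41. Counting bases: C=9, A=13, G=8, T=11
G+C = 17, so %GC = 17/41 × 100 = 41.463%
Salt term: 16.6 × (0) = 0
GC term: 0.41 × 41.463 = 17; length term: −600/41 = −14.634
Tm = 81.5 + (0) + 17 − 14.634 = 83.866 → 83.9°C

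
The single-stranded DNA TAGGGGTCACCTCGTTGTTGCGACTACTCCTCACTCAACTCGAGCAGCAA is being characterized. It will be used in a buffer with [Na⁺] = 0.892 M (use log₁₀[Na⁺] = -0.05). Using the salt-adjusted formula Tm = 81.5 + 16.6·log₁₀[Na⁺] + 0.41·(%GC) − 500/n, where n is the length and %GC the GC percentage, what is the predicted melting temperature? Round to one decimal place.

Length n = 50. Counting bases: C=16, A=11, T=12, G=11
G+C = 27, so %GC = 27/50 × 100 = 54%
Salt term: 16.6 × (-0.05) = -0.83
GC term: 0.41 × 54 = 22.14; length term: −500/50 = −10
Tm = 81.5 + (-0.83) + 22.14 − 10 = 92.81 → 92.8°C

92.8°C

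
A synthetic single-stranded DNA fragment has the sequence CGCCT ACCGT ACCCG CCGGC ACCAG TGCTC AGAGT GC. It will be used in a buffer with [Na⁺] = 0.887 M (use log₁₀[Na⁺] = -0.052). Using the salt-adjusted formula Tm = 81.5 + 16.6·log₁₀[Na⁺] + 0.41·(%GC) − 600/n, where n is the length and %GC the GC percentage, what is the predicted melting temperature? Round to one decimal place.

Length n = 37. Scanning the sequence gives T=5, C=16, G=10, A=6.
G+C = 26, so %GC = 26/37 × 100 = 70.27%
Salt term: 16.6 × (-0.052) = -0.863
GC term: 0.41 × 70.27 = 28.811; length term: −600/37 = −16.216
Tm = 81.5 + (-0.863) + 28.811 − 16.216 = 93.232 → 93.2°C

93.2°C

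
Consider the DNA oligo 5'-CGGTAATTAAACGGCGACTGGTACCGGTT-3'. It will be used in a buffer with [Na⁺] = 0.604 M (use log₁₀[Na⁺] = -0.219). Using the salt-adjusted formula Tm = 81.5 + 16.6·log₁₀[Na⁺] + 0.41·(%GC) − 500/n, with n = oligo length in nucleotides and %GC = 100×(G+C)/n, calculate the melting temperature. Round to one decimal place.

81.8°C

Length n = 29. Counting bases: T=7, C=6, G=9, A=7
G+C = 15, so %GC = 15/29 × 100 = 51.724%
Salt term: 16.6 × (-0.219) = -3.635
GC term: 0.41 × 51.724 = 21.207; length term: −500/29 = −17.241
Tm = 81.5 + (-3.635) + 21.207 − 17.241 = 81.831 → 81.8°C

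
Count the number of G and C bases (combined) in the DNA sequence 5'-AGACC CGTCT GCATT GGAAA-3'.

10

Scanning the sequence gives A=6, T=4, C=5, G=5.
Total G or C: 5 + 5 = 10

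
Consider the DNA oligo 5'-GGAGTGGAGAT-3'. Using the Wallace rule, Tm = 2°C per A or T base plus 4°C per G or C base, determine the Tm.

34°C

G=6, C=0, T=2, A=3
A+T = 5, G+C = 6
Tm = 2×5 + 4×6 = 34°C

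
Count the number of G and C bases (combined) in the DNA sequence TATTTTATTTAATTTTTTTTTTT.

Base counts: A=4, C=0, G=0, T=19
G+C = 0 + 0 = 0

0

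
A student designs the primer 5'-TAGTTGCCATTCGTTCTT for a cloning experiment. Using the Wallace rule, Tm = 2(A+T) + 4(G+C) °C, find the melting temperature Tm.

Scanning the sequence gives G=3, A=2, T=9, C=4.
A+T = 11, G+C = 7
Tm = 2(11) + 4(7) = 22 + 28 = 50°C

50°C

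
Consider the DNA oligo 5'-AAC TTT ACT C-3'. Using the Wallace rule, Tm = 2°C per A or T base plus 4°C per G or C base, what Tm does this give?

T=4, C=3, A=3, G=0
A+T = 7, G+C = 3
Tm = 2×7 + 4×3 = 26°C

26°C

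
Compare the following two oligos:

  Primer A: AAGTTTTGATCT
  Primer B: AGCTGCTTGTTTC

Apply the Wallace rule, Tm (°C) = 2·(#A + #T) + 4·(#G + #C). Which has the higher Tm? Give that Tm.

Primer B, 38°C

Primer A: A+T=9, G+C=3 → Tm = 2(9)+4(3) = 30°C
Primer B: A+T=7, G+C=6 → Tm = 2(7)+4(6) = 38°C
30°C vs 38°C → primer B is higher.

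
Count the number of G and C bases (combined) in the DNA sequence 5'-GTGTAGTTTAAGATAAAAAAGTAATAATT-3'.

Scanning the sequence gives G=5, C=0, T=10, A=14.
Total G or C: 5 + 0 = 5

5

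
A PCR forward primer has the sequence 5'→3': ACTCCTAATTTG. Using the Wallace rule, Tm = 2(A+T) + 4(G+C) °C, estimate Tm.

Scanning the sequence gives G=1, C=3, T=5, A=3.
A+T = 8, G+C = 4
Tm = 2(8) + 4(4) = 16 + 16 = 32°C

32°C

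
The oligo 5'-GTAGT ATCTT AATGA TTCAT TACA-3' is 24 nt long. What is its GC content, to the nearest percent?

25%

G=3, A=8, C=3, T=10
G+C = 3 + 3 = 6 out of 24 bases
%GC = 6/24 × 100 = 25% ≈ 25%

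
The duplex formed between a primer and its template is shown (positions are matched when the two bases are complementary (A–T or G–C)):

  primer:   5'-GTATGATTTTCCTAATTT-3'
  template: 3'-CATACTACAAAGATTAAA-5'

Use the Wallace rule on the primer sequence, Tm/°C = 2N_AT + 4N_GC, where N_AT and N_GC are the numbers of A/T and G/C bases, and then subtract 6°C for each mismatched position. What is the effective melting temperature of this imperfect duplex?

Primer base counts: A=4, T=10, G=2, C=2 → A+T=14, G+C=4
Perfect-match Tm = 2(14) + 4(4) = 28 + 16 = 44°C
Mismatches (positions where the bases are not complementary): 2 (at positions 8, 11)
Effective Tm = 44 − 2×6 = 44 − 12 = 32°C

32°C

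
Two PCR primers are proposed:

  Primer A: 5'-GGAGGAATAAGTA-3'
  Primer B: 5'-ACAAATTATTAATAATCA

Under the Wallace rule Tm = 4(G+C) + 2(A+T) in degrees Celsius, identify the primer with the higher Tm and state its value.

Primer B, 40°C

Primer A: A+T=8, G+C=5 → Tm = 2(8)+4(5) = 36°C
Primer B: A+T=16, G+C=2 → Tm = 2(16)+4(2) = 40°C
36°C vs 40°C → primer B is higher.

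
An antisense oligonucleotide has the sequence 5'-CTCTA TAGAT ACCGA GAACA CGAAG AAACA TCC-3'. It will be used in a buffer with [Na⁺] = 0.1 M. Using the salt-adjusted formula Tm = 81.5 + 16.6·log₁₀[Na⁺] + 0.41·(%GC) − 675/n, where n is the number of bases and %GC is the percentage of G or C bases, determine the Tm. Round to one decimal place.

61.8°C

Length n = 33. Base counts: G=5, C=9, A=14, T=5
G+C = 14, so %GC = 14/33 × 100 = 42.424%
Salt term: 16.6 × (-1) = -16.6
GC term: 0.41 × 42.424 = 17.394; length term: −675/33 = −20.455
Tm = 81.5 + (-16.6) + 17.394 − 20.455 = 61.839 → 61.8°C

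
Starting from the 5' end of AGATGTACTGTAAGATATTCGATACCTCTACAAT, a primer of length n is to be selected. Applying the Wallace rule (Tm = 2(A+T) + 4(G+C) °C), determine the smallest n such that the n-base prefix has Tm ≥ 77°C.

First 28 bases: AGATGTACTGTAAGATATTCGATACCTC → Tm = 76°C (< 77°C)
First 29 bases: AGATGTACTGTAAGATATTCGATACCTCT → Tm = 78°C (≥ 77°C)
Since every base adds ≥2°C, Tm only increases with n, so the threshold is first crossed at n = 29.

n = 29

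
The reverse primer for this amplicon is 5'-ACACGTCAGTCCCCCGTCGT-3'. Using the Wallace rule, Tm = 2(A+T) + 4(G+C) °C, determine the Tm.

66°C

Counting bases: G=4, C=9, T=4, A=3
So N_AT = 7 and N_GC = 13.
Tm = 2(7) + 4(13) = 14 + 52 = 66°C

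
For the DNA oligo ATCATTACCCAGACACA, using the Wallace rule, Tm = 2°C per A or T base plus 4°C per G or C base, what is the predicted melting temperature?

48°C

Base counts: T=3, A=7, G=1, C=6
A+T = 10, G+C = 7
Tm = 2(10) + 4(7) = 20 + 28 = 48°C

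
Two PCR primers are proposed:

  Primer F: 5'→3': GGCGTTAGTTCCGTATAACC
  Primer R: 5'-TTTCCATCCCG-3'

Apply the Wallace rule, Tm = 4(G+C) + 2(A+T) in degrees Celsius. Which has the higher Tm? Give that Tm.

Primer F, 60°C

Primer F: A+T=10, G+C=10 → Tm = 2(10)+4(10) = 60°C
Primer R: A+T=5, G+C=6 → Tm = 2(5)+4(6) = 34°C
60°C vs 34°C → primer F is higher.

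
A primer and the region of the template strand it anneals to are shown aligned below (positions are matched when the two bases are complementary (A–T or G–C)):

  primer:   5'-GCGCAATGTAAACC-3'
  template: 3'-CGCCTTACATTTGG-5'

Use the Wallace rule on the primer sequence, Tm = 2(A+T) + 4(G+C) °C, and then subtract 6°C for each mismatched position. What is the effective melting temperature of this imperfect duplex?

Primer base counts: A=5, T=2, G=3, C=4 → A+T=7, G+C=7
Perfect-match Tm = 2(7) + 4(7) = 14 + 28 = 42°C
Mismatches (positions where the bases are not complementary): 1 (at position 4)
Effective Tm = 42 − 1×6 = 42 − 6 = 36°C

36°C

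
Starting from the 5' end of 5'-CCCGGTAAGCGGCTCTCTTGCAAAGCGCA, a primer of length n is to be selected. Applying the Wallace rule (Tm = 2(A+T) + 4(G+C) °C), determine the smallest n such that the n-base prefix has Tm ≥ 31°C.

n = 10

First 9 bases: CCCGGTAAG → Tm = 30°C (< 31°C)
First 10 bases: CCCGGTAAGC → Tm = 34°C (≥ 31°C)
Each additional base adds 2°C (A/T) or 4°C (G/C), so Tm is non-decreasing in n; n = 10 is the first length to reach 31°C.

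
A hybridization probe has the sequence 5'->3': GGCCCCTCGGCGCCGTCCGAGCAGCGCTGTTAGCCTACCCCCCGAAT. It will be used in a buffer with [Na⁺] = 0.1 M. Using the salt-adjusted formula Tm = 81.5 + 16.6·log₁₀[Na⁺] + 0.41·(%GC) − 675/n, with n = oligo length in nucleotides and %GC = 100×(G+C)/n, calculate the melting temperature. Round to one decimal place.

Length n = 47. Base counts: A=6, G=13, T=7, C=21
G+C = 34, so %GC = 34/47 × 100 = 72.34%
Salt term: 16.6 × (-1) = -16.6
GC term: 0.41 × 72.34 = 29.659; length term: −675/47 = −14.362
Tm = 81.5 + (-16.6) + 29.659 − 14.362 = 80.197 → 80.2°C

80.2°C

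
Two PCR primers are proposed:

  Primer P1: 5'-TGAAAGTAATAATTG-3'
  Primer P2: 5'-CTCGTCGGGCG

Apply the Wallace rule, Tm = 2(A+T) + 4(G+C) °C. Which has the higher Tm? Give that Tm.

Primer P1: A+T=12, G+C=3 → Tm = 2(12)+4(3) = 36°C
Primer P2: A+T=2, G+C=9 → Tm = 2(2)+4(9) = 40°C
36°C vs 40°C → primer P2 is higher.

Primer P2, 40°C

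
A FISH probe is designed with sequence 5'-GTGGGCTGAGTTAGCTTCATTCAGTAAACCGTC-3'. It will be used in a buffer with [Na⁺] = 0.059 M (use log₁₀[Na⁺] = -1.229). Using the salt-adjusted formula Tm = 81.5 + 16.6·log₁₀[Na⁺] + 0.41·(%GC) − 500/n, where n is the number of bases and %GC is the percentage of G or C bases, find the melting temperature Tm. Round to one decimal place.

65.8°C

Length n = 33. Counting bases: T=10, C=7, A=7, G=9
G+C = 16, so %GC = 16/33 × 100 = 48.485%
Salt term: 16.6 × (-1.229) = -20.401
GC term: 0.41 × 48.485 = 19.879; length term: −500/33 = −15.152
Tm = 81.5 + (-20.401) + 19.879 − 15.152 = 65.826 → 65.8°C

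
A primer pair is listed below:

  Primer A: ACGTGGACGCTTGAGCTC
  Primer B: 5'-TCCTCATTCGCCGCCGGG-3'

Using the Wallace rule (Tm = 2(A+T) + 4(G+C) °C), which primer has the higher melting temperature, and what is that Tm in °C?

Primer B, 62°C

Primer A: A+T=7, G+C=11 → Tm = 2(7)+4(11) = 58°C
Primer B: A+T=5, G+C=13 → Tm = 2(5)+4(13) = 62°C
58°C vs 62°C → primer B is higher.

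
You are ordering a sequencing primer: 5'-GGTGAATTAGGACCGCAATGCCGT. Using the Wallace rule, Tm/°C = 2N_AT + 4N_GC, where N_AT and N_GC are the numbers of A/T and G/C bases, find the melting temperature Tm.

74°C

Counting bases: A=6, G=8, T=5, C=5
So N_AT = 11 and N_GC = 13.
Tm = 2×11 + 4×13 = 74°C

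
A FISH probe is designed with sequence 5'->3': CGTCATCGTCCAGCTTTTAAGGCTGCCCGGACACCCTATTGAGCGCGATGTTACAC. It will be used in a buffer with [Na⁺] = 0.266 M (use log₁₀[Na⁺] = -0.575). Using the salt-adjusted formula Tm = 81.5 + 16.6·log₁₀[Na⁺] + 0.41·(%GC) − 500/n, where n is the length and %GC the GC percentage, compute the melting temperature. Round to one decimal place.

Length n = 56. Scanning the sequence gives A=11, T=14, C=18, G=13.
G+C = 31, so %GC = 31/56 × 100 = 55.357%
Salt term: 16.6 × (-0.575) = -9.545
GC term: 0.41 × 55.357 = 22.696; length term: −500/56 = −8.929
Tm = 81.5 + (-9.545) + 22.696 − 8.929 = 85.722 → 85.7°C

85.7°C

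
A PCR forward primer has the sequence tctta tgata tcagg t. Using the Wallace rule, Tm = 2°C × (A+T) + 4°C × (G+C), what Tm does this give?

Scanning the sequence gives G=3, C=2, A=4, T=7.
AT pairs contribute 11, GC pairs contribute 5.
Tm = 2×11 + 4×5 = 42°C

42°C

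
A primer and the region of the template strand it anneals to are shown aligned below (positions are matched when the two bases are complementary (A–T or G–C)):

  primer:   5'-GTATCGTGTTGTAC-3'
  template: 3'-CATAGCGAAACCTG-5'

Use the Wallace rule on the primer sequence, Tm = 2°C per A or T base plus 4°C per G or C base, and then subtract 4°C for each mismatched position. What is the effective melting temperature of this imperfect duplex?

28°C

Primer base counts: A=2, T=6, G=4, C=2 → A+T=8, G+C=6
Perfect-match Tm = 2(8) + 4(6) = 16 + 24 = 40°C
Mismatches (positions where the bases are not complementary): 3 (at positions 7, 8, 12)
Effective Tm = 40 − 3×4 = 40 − 12 = 28°C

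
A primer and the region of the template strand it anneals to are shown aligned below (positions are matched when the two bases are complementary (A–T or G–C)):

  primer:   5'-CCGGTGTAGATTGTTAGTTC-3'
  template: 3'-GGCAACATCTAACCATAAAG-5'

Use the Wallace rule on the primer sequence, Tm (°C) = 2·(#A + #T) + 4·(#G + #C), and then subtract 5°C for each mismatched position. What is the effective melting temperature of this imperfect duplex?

Primer base counts: A=3, T=8, G=6, C=3 → A+T=11, G+C=9
Perfect-match Tm = 2(11) + 4(9) = 22 + 36 = 58°C
Mismatches (positions where the bases are not complementary): 3 (at positions 4, 14, 17)
Effective Tm = 58 − 3×5 = 58 − 15 = 43°C

43°C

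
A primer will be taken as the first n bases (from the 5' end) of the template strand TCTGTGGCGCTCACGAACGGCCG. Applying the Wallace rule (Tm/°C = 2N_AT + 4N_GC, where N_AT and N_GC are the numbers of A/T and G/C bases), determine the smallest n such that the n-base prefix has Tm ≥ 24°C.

First 7 bases: TCTGTGG → Tm = 22°C (< 24°C)
First 8 bases: TCTGTGGC → Tm = 26°C (≥ 24°C)
Each additional base adds 2°C (A/T) or 4°C (G/C), so Tm is non-decreasing in n; n = 8 is the first length to reach 24°C.

n = 8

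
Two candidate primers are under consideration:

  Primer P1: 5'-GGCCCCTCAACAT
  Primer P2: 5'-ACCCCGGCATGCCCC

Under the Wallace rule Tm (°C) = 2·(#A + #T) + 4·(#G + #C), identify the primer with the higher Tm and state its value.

Primer P2, 54°C

Primer P1: A+T=5, G+C=8 → Tm = 2(5)+4(8) = 42°C
Primer P2: A+T=3, G+C=12 → Tm = 2(3)+4(12) = 54°C
42°C vs 54°C → primer P2 is higher.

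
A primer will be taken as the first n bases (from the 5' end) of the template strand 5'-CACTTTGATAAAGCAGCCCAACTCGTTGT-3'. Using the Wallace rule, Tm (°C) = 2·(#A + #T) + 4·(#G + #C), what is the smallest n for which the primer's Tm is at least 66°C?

First 22 bases: CACTTTGATAAAGCAGCCCAAC → Tm = 64°C (< 66°C)
First 23 bases: CACTTTGATAAAGCAGCCCAACT → Tm = 66°C (≥ 66°C)
Each additional base adds 2°C (A/T) or 4°C (G/C), so Tm is non-decreasing in n; n = 23 is the first length to reach 66°C.

n = 23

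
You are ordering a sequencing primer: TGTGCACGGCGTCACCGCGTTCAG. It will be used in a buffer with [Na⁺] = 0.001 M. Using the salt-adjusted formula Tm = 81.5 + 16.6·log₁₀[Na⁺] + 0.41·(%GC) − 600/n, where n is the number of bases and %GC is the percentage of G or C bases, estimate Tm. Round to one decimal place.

Length n = 24. Base counts: T=5, C=8, G=8, A=3
G+C = 16, so %GC = 16/24 × 100 = 66.667%
Salt term: 16.6 × (-3) = -49.8
GC term: 0.41 × 66.667 = 27.333; length term: −600/24 = −25
Tm = 81.5 + (-49.8) + 27.333 − 25 = 34.033 → 34.0°C

34.0°C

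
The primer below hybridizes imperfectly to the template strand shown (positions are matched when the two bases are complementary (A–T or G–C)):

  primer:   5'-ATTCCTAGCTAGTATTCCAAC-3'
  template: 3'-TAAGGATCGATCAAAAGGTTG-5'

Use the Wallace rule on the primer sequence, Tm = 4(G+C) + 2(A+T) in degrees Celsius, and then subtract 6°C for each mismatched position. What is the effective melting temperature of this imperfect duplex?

Primer base counts: A=6, T=7, G=2, C=6 → A+T=13, G+C=8
Perfect-match Tm = 2(13) + 4(8) = 26 + 32 = 58°C
Mismatches (positions where the bases are not complementary): 1 (at position 14)
Effective Tm = 58 − 1×6 = 58 − 6 = 52°C

52°C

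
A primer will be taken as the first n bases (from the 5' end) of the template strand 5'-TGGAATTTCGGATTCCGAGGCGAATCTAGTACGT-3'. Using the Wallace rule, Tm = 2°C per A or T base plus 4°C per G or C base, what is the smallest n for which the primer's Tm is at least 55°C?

First 18 bases: TGGAATTTCGGATTCCGA → Tm = 52°C (< 55°C)
First 19 bases: TGGAATTTCGGATTCCGAG → Tm = 56°C (≥ 55°C)
Each additional base adds 2°C (A/T) or 4°C (G/C), so Tm is non-decreasing in n; n = 19 is the first length to reach 55°C.

n = 19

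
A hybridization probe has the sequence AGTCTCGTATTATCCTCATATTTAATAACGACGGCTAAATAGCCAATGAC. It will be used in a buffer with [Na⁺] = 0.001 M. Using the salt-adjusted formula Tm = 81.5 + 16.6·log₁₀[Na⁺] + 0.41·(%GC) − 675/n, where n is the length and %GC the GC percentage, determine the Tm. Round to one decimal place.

Length n = 50. Base counts: A=17, C=11, T=15, G=7
G+C = 18, so %GC = 18/50 × 100 = 36%
Salt term: 16.6 × (-3) = -49.8
GC term: 0.41 × 36 = 14.76; length term: −675/50 = −13.5
Tm = 81.5 + (-49.8) + 14.76 − 13.5 = 32.96 → 33.0°C

33.0°C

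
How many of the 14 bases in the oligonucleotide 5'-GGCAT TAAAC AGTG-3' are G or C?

G=4, A=5, C=2, T=3
G+C = 4 + 2 = 6

6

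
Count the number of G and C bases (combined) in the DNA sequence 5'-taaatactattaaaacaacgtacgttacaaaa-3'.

Base counts: A=17, C=5, G=2, T=8
Total G or C: 2 + 5 = 7

7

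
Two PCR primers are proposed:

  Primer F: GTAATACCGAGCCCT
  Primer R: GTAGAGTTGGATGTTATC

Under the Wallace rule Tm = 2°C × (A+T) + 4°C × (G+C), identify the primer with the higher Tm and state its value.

Primer R, 50°C

Primer F: A+T=7, G+C=8 → Tm = 2(7)+4(8) = 46°C
Primer R: A+T=11, G+C=7 → Tm = 2(11)+4(7) = 50°C
46°C vs 50°C → primer R is higher.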